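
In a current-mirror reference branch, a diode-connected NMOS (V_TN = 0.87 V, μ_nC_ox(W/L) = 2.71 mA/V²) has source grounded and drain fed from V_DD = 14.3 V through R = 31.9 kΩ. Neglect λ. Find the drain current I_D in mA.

With gate tied to drain, V_GS = V_DS ≥ V_GS − V_TN, so the device is in saturation.
KCL at the drain: ½ k_n (V_GS − V_TN)² = (V_DD − V_GS)/R.
Let x = V_GS − 0.87. Then 43.2 x² + x − 13.43 = 0, giving x = 0.546 V (positive root), so V_GS = 1.42 V.
I_D = (V_DD − V_GS)/R = (14.3 − 1.42) / 31.9 = 0.404 mA.

I_D = 0.404 mA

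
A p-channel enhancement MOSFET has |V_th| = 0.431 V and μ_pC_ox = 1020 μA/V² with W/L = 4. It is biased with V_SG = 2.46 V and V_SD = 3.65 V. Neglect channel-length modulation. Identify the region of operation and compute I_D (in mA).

Saturation; I_D = 8.40 mA

k_p = μ_pC_ox · (W/L) = 4.08 mA/V².
V_ov = V_SG − |V_th| = 2.46 − 0.431 = 2.03 V.
Since V_SD = 3.65 V ≥ V_ov = 2.03 V, the device is in saturation.
I_D = ½ k_p V_ov² = 0.5 × 4.08 × 2.03² = 8.4 mA.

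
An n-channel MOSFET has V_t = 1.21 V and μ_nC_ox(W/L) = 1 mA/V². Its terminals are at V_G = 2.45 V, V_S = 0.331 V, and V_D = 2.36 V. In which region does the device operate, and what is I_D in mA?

Saturation; I_D = 0.413 mA

V_GS = V_G − V_S = 2.45 − 0.331 = 2.12 V; V_DS = V_D − V_S = 2.36 − 0.331 = 2.03 V.
V_ov = V_GS − V_t = 2.12 − 1.21 = 0.909 V.
Since V_DS = 2.03 V ≥ V_ov = 0.909 V, the device is in saturation.
I_D = ½ k_n V_ov² = 0.5 × 1 × 0.909² = 0.413 mA.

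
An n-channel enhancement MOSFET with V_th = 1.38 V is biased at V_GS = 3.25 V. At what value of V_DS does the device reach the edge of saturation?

The boundary between triode and saturation is V_DS = V_GS − V_th = V_ov.
V_ov = 3.25 − 1.38 = 1.87 V.

V_DS,sat = 1.87 V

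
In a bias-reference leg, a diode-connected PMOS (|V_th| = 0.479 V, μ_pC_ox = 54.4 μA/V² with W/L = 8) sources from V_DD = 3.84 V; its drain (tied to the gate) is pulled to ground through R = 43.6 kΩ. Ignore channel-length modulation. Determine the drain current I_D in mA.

With gate tied to drain, V_SG = V_SD ≥ V_SG − |V_th|, so the device is in saturation.
k_p = μ_pC_ox · (W/L) = 0.4352 mA/V².
KCL at the drain: ½ k_p (V_SG − |V_th|)² = (V_DD − V_SG)/R.
Let x = V_SG − 0.479. Then 9.49 x² + x − 3.361 = 0, giving x = 0.545 V (positive root), so V_SG = 1.02 V.
I_D = (V_DD − V_SG)/R = (3.84 − 1.02) / 43.6 = 0.0646 mA.

I_D = 0.0646 mA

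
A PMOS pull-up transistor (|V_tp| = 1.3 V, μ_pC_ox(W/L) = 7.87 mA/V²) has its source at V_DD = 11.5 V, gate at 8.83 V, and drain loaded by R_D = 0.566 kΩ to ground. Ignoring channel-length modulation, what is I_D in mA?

I_D = 7.39 mA

V_SG = V_DD − V_G = 11.5 − 8.83 = 2.67 V, so V_ov = 2.67 − 1.3 = 1.37 V.
Assume saturation: I_D = ½ k_p V_ov² = 0.5 × 7.87 × 1.37² = 7.39 mA, giving V_SD = V_DD − I_D R_D = 11.5 − 7.39 × 0.566 = 7.32 V.
V_SD = 7.32 V ≥ V_ov = 1.37 V, confirming saturation.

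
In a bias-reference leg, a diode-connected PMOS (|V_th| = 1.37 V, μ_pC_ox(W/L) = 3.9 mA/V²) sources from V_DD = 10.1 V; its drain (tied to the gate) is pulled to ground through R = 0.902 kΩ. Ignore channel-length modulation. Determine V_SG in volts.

V_SG = 3.33 V

With gate tied to drain, V_SG = V_SD ≥ V_SG − |V_th|, so the device is in saturation.
KCL at the drain: ½ k_p (V_SG − |V_th|)² = (V_DD − V_SG)/R.
Let x = V_SG − 1.37. Then 1.76 x² + x − 8.73 = 0, giving x = 1.96 V (positive root), so V_SG = 3.33 V.
I_D = (V_DD − V_SG)/R = (10.1 − 3.33) / 0.902 = 7.5 mA.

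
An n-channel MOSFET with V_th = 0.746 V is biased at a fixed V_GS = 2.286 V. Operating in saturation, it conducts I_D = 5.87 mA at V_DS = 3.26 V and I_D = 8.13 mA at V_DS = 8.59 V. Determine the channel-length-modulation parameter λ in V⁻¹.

λ = 0.0945 V⁻¹

With V_GS fixed, I_D ∝ (1 + λ V_DS) in saturation, so I_D2/I_D1 = (1 + λ V_DS2)/(1 + λ V_DS1).
8.13/5.87 = 1.385 = (1 + 8.59 λ)/(1 + 3.26 λ).
Solving: λ (I_D1 V_DS2 − I_D2 V_DS1) = I_D2 − I_D1, so λ = (8.13 − 5.87) / (5.87 × 8.59 − 8.13 × 3.26) = 2.26 / 23.9 = 0.0945 V⁻¹.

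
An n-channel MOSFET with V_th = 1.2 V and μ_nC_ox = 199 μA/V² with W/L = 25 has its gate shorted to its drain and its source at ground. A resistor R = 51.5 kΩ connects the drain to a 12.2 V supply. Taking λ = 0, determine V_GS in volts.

V_GS = 1.49 V

With gate tied to drain, V_GS = V_DS ≥ V_GS − V_th, so the device is in saturation.
k_n = μ_nC_ox · (W/L) = 4.975 mA/V².
KCL at the drain: ½ k_n (V_GS − V_th)² = (V_DD − V_GS)/R.
Let x = V_GS − 1.2. Then 128 x² + x − 11 = 0, giving x = 0.289 V (positive root), so V_GS = 1.49 V.
I_D = (V_DD − V_GS)/R = (12.2 − 1.49) / 51.5 = 0.208 mA.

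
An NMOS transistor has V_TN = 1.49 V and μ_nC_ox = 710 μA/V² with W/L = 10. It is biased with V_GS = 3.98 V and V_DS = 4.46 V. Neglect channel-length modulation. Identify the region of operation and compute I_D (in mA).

k_n = μ_nC_ox · (W/L) = 7.1 mA/V².
V_ov = V_GS − V_TN = 3.98 − 1.49 = 2.49 V.
Since V_DS = 4.46 V ≥ V_ov = 2.49 V, the device is in saturation.
I_D = ½ k_n V_ov² = 0.5 × 7.1 × 2.49² = 22 mA.

Saturation; I_D = 22.0 mA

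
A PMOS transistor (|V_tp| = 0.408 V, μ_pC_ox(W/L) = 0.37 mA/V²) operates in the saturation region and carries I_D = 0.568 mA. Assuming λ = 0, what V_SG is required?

V_SG = 2.16 V

In saturation I_D = ½ k_p (V_SG − |V_tp|)², so V_SG − |V_tp| = √(2 I_D / k_p) = √(2 × 0.568 / 0.37) = 1.75 V.
V_SG = 0.408 + 1.75 = 2.16 V.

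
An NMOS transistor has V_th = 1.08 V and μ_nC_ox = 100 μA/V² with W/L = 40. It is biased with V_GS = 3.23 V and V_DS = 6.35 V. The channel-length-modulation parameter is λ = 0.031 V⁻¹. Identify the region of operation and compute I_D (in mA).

k_n = μ_nC_ox · (W/L) = 4 mA/V².
V_ov = V_GS − V_th = 3.23 − 1.08 = 2.15 V.
Since V_DS = 6.35 V ≥ V_ov = 2.15 V, the device is in saturation.
I_D = ½ k_n V_ov² (1 + λ V_DS) = 0.5 × 4 × 2.15² × (1 + 0.031 × 6.35) = 11.1 mA.

Saturation; I_D = 11.1 mA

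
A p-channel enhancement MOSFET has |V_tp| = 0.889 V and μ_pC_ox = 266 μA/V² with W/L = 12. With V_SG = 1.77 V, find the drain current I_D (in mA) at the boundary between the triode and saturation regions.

At the boundary V_SD = V_ov = V_SG − |V_tp| = 1.77 − 0.889 = 0.881 V.
k_p = μ_pC_ox · (W/L) = 3.192 mA/V².
I_D = ½ k_p V_ov² = 0.5 × 3.192 × 0.881² = 1.24 mA.

I_D = 1.24 mA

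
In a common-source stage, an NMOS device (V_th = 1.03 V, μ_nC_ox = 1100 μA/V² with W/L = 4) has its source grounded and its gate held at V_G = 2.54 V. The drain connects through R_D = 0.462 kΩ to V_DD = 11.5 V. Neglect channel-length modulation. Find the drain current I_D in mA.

V_GS = V_G = 2.54 V, so V_ov = 2.54 − 1.03 = 1.51 V.
k_n = μ_nC_ox · (W/L) = 4.4 mA/V².
Assume saturation: I_D = ½ k_n V_ov² = 0.5 × 4.4 × 1.51² = 5.02 mA, giving V_DS = V_DD − I_D R_D = 11.5 − 5.02 × 0.462 = 9.18 V.
V_DS = 9.18 V ≥ V_ov = 1.51 V, confirming saturation.

I_D = 5.02 mA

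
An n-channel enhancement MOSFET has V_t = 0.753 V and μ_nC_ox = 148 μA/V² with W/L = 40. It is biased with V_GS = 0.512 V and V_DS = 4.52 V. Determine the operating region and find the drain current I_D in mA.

Cutoff; I_D = 0 mA

V_GS = 0.512 V < V_t = 0.753 V, so the transistor is in cutoff.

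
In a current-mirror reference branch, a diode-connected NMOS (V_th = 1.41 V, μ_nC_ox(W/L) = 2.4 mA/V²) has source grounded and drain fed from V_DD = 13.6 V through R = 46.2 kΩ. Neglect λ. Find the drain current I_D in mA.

With gate tied to drain, V_GS = V_DS ≥ V_GS − V_th, so the device is in saturation.
KCL at the drain: ½ k_n (V_GS − V_th)² = (V_DD − V_GS)/R.
Let x = V_GS − 1.41. Then 55.4 x² + x − 12.19 = 0, giving x = 0.46 V (positive root), so V_GS = 1.87 V.
I_D = (V_DD − V_GS)/R = (13.6 − 1.87) / 46.2 = 0.254 mA.

I_D = 0.254 mA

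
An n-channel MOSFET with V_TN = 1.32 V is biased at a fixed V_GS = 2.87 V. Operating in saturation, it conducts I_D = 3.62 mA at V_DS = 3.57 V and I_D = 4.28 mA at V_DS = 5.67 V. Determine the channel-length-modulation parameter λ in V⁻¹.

λ = 0.126 V⁻¹

With V_GS fixed, I_D ∝ (1 + λ V_DS) in saturation, so I_D2/I_D1 = (1 + λ V_DS2)/(1 + λ V_DS1).
4.28/3.62 = 1.182 = (1 + 5.67 λ)/(1 + 3.57 λ).
Solving: λ (I_D1 V_DS2 − I_D2 V_DS1) = I_D2 − I_D1, so λ = (4.28 − 3.62) / (3.62 × 5.67 − 4.28 × 3.57) = 0.66 / 5.25 = 0.126 V⁻¹.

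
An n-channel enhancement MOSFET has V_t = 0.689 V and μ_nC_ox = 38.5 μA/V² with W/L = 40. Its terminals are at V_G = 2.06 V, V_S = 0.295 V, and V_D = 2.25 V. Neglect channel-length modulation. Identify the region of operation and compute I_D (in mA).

Saturation; I_D = 0.891 mA

V_GS = V_G − V_S = 2.06 − 0.295 = 1.77 V; V_DS = V_D − V_S = 2.25 − 0.295 = 1.96 V.
k_n = μ_nC_ox · (W/L) = 1.54 mA/V².
V_ov = V_GS − V_t = 1.77 − 0.689 = 1.08 V.
Since V_DS = 1.96 V ≥ V_ov = 1.08 V, the device is in saturation.
I_D = ½ k_n V_ov² = 0.5 × 1.54 × 1.08² = 0.891 mA.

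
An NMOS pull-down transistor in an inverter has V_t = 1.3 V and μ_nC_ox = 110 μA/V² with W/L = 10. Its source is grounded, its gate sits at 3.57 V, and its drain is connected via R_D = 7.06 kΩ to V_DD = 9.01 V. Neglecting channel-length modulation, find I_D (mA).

V_GS = V_G = 3.57 V, so V_ov = 3.57 − 1.3 = 2.27 V.
k_n = μ_nC_ox · (W/L) = 1.1 mA/V².
Assume saturation: I_D = ½ k_n V_ov² = 0.5 × 1.1 × 2.27² = 2.83 mA, giving V_DS = V_DD − I_D R_D = 9.01 − 2.83 × 7.06 = -11 V.
But -11 V < V_ov = 2.27 V, so the device is actually in triode.
In triode I_D = k_n[V_ov V_DS − ½ V_DS²] and I_D = (V_DD − V_DS)/R_D. Equating: 3.88 V_DS² − 18.63 V_DS + 9.01 = 0, giving V_DS = 0.546 V (the root below V_ov).
I_D = (9.01 − 0.546) / 7.06 = 1.2 mA.

I_D = 1.20 mA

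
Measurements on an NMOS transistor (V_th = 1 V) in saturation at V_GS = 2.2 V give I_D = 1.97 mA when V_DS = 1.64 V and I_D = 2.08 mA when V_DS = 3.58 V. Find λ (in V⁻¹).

λ = 0.0302 V⁻¹

With V_GS fixed, I_D ∝ (1 + λ V_DS) in saturation, so I_D2/I_D1 = (1 + λ V_DS2)/(1 + λ V_DS1).
2.08/1.97 = 1.056 = (1 + 3.58 λ)/(1 + 1.64 λ).
Solving: λ (I_D1 V_DS2 − I_D2 V_DS1) = I_D2 − I_D1, so λ = (2.08 − 1.97) / (1.97 × 3.58 − 2.08 × 1.64) = 0.11 / 3.64 = 0.0302 V⁻¹.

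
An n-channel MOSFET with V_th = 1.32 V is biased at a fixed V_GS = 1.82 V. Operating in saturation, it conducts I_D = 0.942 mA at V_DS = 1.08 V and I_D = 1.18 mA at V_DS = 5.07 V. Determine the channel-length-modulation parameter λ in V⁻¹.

With V_GS fixed, I_D ∝ (1 + λ V_DS) in saturation, so I_D2/I_D1 = (1 + λ V_DS2)/(1 + λ V_DS1).
1.18/0.942 = 1.253 = (1 + 5.07 λ)/(1 + 1.08 λ).
Solving: λ (I_D1 V_DS2 − I_D2 V_DS1) = I_D2 − I_D1, so λ = (1.18 − 0.942) / (0.942 × 5.07 − 1.18 × 1.08) = 0.238 / 3.5 = 0.068 V⁻¹.

λ = 0.0680 V⁻¹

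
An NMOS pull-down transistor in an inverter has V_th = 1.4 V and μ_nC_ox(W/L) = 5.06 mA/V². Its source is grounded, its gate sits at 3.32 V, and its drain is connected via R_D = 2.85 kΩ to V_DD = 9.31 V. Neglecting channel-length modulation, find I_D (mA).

I_D = 3.14 mA

V_GS = V_G = 3.32 V, so V_ov = 3.32 − 1.4 = 1.92 V.
Assume saturation: I_D = ½ k_n V_ov² = 0.5 × 5.06 × 1.92² = 9.33 mA, giving V_DS = V_DD − I_D R_D = 9.31 − 9.33 × 2.85 = -17.3 V.
But -17.3 V < V_ov = 1.92 V, so the device is actually in triode.
In triode I_D = k_n[V_ov V_DS − ½ V_DS²] and I_D = (V_DD − V_DS)/R_D. Equating: 7.21 V_DS² − 28.69 V_DS + 9.31 = 0, giving V_DS = 0.356 V (the root below V_ov).
I_D = (9.31 − 0.356) / 2.85 = 3.14 mA.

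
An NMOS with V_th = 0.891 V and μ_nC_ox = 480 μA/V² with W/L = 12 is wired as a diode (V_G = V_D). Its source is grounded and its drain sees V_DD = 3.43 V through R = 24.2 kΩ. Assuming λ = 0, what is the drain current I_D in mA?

I_D = 0.0973 mA

With gate tied to drain, V_GS = V_DS ≥ V_GS − V_th, so the device is in saturation.
k_n = μ_nC_ox · (W/L) = 5.76 mA/V².
KCL at the drain: ½ k_n (V_GS − V_th)² = (V_DD − V_GS)/R.
Let x = V_GS − 0.891. Then 69.7 x² + x − 2.539 = 0, giving x = 0.184 V (positive root), so V_GS = 1.07 V.
I_D = (V_DD − V_GS)/R = (3.43 − 1.07) / 24.2 = 0.0973 mA.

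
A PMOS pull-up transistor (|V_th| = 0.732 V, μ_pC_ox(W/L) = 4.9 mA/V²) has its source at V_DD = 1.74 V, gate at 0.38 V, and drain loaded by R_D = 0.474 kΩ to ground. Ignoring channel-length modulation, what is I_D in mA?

I_D = 0.966 mA

V_SG = V_DD − V_G = 1.74 − 0.38 = 1.36 V, so V_ov = 1.36 − 0.732 = 0.628 V.
Assume saturation: I_D = ½ k_p V_ov² = 0.5 × 4.9 × 0.628² = 0.966 mA, giving V_SD = V_DD − I_D R_D = 1.74 − 0.966 × 0.474 = 1.28 V.
V_SD = 1.28 V ≥ V_ov = 0.628 V, confirming saturation.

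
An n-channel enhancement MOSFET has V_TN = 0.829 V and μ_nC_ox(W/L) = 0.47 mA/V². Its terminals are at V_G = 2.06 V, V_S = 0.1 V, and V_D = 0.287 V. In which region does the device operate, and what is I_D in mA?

V_GS = V_G − V_S = 2.06 − 0.1 = 1.96 V; V_DS = V_D − V_S = 0.287 − 0.1 = 0.187 V.
V_ov = V_GS − V_TN = 1.96 − 0.829 = 1.13 V.
Since V_DS = 0.187 V < V_ov = 1.13 V, the device is in the triode region.
I_D = k_n [V_ov · V_DS − ½ V_DS²] = 0.47 × [1.13 × 0.187 − 0.5 × 0.187²] = 0.0912 mA.

Triode; I_D = 0.0912 mA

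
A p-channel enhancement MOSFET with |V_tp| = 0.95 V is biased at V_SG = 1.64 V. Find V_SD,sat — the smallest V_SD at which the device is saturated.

The boundary between triode and saturation is V_SD = V_SG − |V_tp| = V_ov.
V_ov = 1.64 − 0.95 = 0.69 V.

V_SD,sat = 0.690 V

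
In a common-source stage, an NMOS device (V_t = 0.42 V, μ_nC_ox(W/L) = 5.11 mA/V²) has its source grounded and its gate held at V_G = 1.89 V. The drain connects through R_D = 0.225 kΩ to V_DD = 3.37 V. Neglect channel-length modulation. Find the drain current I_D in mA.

I_D = 5.52 mA

V_GS = V_G = 1.89 V, so V_ov = 1.89 − 0.42 = 1.47 V.
Assume saturation: I_D = ½ k_n V_ov² = 0.5 × 5.11 × 1.47² = 5.52 mA, giving V_DS = V_DD − I_D R_D = 3.37 − 5.52 × 0.225 = 2.13 V.
V_DS = 2.13 V ≥ V_ov = 1.47 V, confirming saturation.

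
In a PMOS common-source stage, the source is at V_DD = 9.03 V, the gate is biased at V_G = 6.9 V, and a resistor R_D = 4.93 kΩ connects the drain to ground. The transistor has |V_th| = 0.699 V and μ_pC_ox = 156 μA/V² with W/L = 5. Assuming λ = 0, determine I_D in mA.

V_SG = V_DD − V_G = 9.03 − 6.9 = 2.13 V, so V_ov = 2.13 − 0.699 = 1.43 V.
k_p = μ_pC_ox · (W/L) = 0.78 mA/V².
Assume saturation: I_D = ½ k_p V_ov² = 0.5 × 0.78 × 1.43² = 0.799 mA, giving V_SD = V_DD − I_D R_D = 9.03 − 0.799 × 4.93 = 5.09 V.
V_SD = 5.09 V ≥ V_ov = 1.43 V, confirming saturation.

I_D = 0.799 mA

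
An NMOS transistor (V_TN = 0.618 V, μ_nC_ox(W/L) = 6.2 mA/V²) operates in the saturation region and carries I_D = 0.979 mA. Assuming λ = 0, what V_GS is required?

V_GS = 1.18 V

In saturation I_D = ½ k_n (V_GS − V_TN)², so V_GS − V_TN = √(2 I_D / k_n) = √(2 × 0.979 / 6.2) = 0.562 V.
V_GS = 0.618 + 0.562 = 1.18 V.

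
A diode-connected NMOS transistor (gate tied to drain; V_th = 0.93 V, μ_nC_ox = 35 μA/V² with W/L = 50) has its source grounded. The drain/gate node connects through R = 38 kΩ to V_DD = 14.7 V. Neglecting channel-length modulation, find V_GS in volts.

With gate tied to drain, V_GS = V_DS ≥ V_GS − V_th, so the device is in saturation.
k_n = μ_nC_ox · (W/L) = 1.75 mA/V².
KCL at the drain: ½ k_n (V_GS − V_th)² = (V_DD − V_GS)/R.
Let x = V_GS − 0.93. Then 33.2 x² + x − 13.77 = 0, giving x = 0.629 V (positive root), so V_GS = 1.56 V.
I_D = (V_DD − V_GS)/R = (14.7 − 1.56) / 38 = 0.346 mA.

V_GS = 1.56 V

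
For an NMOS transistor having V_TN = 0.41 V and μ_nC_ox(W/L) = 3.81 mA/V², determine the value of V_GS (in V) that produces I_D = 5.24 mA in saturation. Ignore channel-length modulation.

In saturation I_D = ½ k_n (V_GS − V_TN)², so V_GS − V_TN = √(2 I_D / k_n) = √(2 × 5.24 / 3.81) = 1.66 V.
V_GS = 0.41 + 1.66 = 2.07 V.

V_GS = 2.07 V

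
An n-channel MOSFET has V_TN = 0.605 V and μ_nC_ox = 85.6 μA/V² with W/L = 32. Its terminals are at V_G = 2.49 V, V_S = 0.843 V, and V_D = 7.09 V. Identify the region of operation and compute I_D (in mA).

V_GS = V_G − V_S = 2.49 − 0.843 = 1.65 V; V_DS = V_D − V_S = 7.09 − 0.843 = 6.25 V.
k_n = μ_nC_ox · (W/L) = 2.739 mA/V².
V_ov = V_GS − V_TN = 1.65 − 0.605 = 1.04 V.
Since V_DS = 6.25 V ≥ V_ov = 1.04 V, the device is in saturation.
I_D = ½ k_n V_ov² = 0.5 × 2.739 × 1.04² = 1.49 mA.

Saturation; I_D = 1.49 mA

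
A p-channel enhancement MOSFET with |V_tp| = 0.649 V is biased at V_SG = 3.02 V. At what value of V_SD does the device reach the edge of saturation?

V_SD,sat = 2.37 V

The boundary between triode and saturation is V_SD = V_SG − |V_tp| = V_ov.
V_ov = 3.02 − 0.649 = 2.37 V.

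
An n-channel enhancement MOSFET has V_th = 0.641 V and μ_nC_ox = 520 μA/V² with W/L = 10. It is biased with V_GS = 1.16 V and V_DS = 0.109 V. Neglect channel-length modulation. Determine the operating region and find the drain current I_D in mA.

Triode; I_D = 0.263 mA

k_n = μ_nC_ox · (W/L) = 5.2 mA/V².
V_ov = V_GS − V_th = 1.16 − 0.641 = 0.519 V.
Since V_DS = 0.109 V < V_ov = 0.519 V, the device is in the triode region.
I_D = k_n [V_ov · V_DS − ½ V_DS²] = 5.2 × [0.519 × 0.109 − 0.5 × 0.109²] = 0.263 mA.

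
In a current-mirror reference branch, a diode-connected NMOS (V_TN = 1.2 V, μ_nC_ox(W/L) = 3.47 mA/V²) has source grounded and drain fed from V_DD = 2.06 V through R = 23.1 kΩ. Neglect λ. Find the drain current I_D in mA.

I_D = 0.0314 mA

With gate tied to drain, V_GS = V_DS ≥ V_GS − V_TN, so the device is in saturation.
KCL at the drain: ½ k_n (V_GS − V_TN)² = (V_DD − V_GS)/R.
Let x = V_GS − 1.2. Then 40.1 x² + x − 0.86 = 0, giving x = 0.135 V (positive root), so V_GS = 1.33 V.
I_D = (V_DD − V_GS)/R = (2.06 − 1.33) / 23.1 = 0.0314 mA.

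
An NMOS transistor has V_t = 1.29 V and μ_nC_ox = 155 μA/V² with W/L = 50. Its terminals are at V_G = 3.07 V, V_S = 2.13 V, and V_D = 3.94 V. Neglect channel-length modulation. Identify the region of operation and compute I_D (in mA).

Cutoff; I_D = 0 mA

V_GS = V_G − V_S = 3.07 − 2.13 = 0.94 V; V_DS = V_D − V_S = 3.94 − 2.13 = 1.81 V.
V_GS = 0.94 V < V_t = 1.29 V, so the transistor is in cutoff.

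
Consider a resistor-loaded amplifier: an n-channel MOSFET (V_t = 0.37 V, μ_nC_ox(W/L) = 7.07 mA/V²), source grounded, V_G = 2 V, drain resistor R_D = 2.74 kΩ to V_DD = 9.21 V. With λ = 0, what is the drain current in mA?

I_D = 3.25 mA

V_GS = V_G = 2 V, so V_ov = 2 − 0.37 = 1.63 V.
Assume saturation: I_D = ½ k_n V_ov² = 0.5 × 7.07 × 1.63² = 9.39 mA, giving V_DS = V_DD − I_D R_D = 9.21 − 9.39 × 2.74 = -16.5 V.
But -16.5 V < V_ov = 1.63 V, so the device is actually in triode.
In triode I_D = k_n[V_ov V_DS − ½ V_DS²] and I_D = (V_DD − V_DS)/R_D. Equating: 9.69 V_DS² − 32.58 V_DS + 9.21 = 0, giving V_DS = 0.312 V (the root below V_ov).
I_D = (9.21 − 0.312) / 2.74 = 3.25 mA.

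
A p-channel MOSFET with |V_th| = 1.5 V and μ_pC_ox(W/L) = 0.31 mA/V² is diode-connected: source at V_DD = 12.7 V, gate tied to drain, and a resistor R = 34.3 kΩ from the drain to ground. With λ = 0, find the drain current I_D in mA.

With gate tied to drain, V_SG = V_SD ≥ V_SG − |V_th|, so the device is in saturation.
KCL at the drain: ½ k_p (V_SG − |V_th|)² = (V_DD − V_SG)/R.
Let x = V_SG − 1.5. Then 5.32 x² + x − 11.2 = 0, giving x = 1.36 V (positive root), so V_SG = 2.86 V.
I_D = (V_DD − V_SG)/R = (12.7 − 2.86) / 34.3 = 0.287 mA.

I_D = 0.287 mA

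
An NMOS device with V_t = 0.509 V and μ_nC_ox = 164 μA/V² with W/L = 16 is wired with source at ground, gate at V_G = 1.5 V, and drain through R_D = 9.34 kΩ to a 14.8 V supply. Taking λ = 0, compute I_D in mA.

I_D = 1.29 mA

V_GS = V_G = 1.5 V, so V_ov = 1.5 − 0.509 = 0.991 V.
k_n = μ_nC_ox · (W/L) = 2.624 mA/V².
Assume saturation: I_D = ½ k_n V_ov² = 0.5 × 2.624 × 0.991² = 1.29 mA, giving V_DS = V_DD − I_D R_D = 14.8 − 1.29 × 9.34 = 2.77 V.
V_DS = 2.77 V ≥ V_ov = 0.991 V, confirming saturation.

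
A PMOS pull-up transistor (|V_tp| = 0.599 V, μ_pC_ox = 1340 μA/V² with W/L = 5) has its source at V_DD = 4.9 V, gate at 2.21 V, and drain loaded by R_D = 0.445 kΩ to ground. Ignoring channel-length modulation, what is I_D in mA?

V_SG = V_DD − V_G = 4.9 − 2.21 = 2.69 V, so V_ov = 2.69 − 0.599 = 2.09 V.
k_p = μ_pC_ox · (W/L) = 6.7 mA/V².
Assume saturation: I_D = ½ k_p V_ov² = 0.5 × 6.7 × 2.09² = 14.6 mA, giving V_SD = V_DD − I_D R_D = 4.9 − 14.6 × 0.445 = -1.62 V.
But -1.62 V < V_ov = 2.09 V, so the device is actually in triode.
In triode I_D = k_p[V_ov V_SD − ½ V_SD²] and I_D = (V_DD − V_SD)/R_D. Equating: 1.49 V_SD² − 7.234 V_SD + 4.9 = 0, giving V_SD = 0.814 V (the root below V_ov).
I_D = (4.9 − 0.814) / 0.445 = 9.18 mA.

I_D = 9.18 mA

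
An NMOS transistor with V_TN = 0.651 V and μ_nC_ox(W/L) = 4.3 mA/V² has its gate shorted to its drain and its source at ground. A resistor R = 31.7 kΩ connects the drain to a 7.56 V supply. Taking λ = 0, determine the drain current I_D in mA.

With gate tied to drain, V_GS = V_DS ≥ V_GS − V_TN, so the device is in saturation.
KCL at the drain: ½ k_n (V_GS − V_TN)² = (V_DD − V_GS)/R.
Let x = V_GS − 0.651. Then 68.2 x² + x − 6.909 = 0, giving x = 0.311 V (positive root), so V_GS = 0.962 V.
I_D = (V_DD − V_GS)/R = (7.56 − 0.962) / 31.7 = 0.208 mA.

I_D = 0.208 mA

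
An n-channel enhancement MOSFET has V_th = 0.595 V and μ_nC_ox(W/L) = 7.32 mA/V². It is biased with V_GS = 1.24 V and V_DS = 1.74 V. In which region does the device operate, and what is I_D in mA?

Saturation; I_D = 1.52 mA

V_ov = V_GS − V_th = 1.24 − 0.595 = 0.645 V.
Since V_DS = 1.74 V ≥ V_ov = 0.645 V, the device is in saturation.
I_D = ½ k_n V_ov² = 0.5 × 7.32 × 0.645² = 1.52 mA.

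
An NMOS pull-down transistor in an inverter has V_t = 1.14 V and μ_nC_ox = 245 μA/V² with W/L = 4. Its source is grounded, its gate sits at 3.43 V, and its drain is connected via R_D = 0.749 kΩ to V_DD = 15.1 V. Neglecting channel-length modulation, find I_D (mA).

V_GS = V_G = 3.43 V, so V_ov = 3.43 − 1.14 = 2.29 V.
k_n = μ_nC_ox · (W/L) = 0.98 mA/V².
Assume saturation: I_D = ½ k_n V_ov² = 0.5 × 0.98 × 2.29² = 2.57 mA, giving V_DS = V_DD − I_D R_D = 15.1 − 2.57 × 0.749 = 13.2 V.
V_DS = 13.2 V ≥ V_ov = 2.29 V, confirming saturation.

I_D = 2.57 mA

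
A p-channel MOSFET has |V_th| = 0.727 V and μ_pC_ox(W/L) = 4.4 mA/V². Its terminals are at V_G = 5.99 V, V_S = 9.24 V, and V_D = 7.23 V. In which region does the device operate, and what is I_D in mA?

Triode; I_D = 13.4 mA

V_SG = V_S − V_G = 9.24 − 5.99 = 3.25 V; V_SD = V_S − V_D = 9.24 − 7.23 = 2.01 V.
V_ov = V_SG − |V_th| = 3.25 − 0.727 = 2.52 V.
Since V_SD = 2.01 V < V_ov = 2.52 V, the device is in the triode region.
I_D = k_p [V_ov · V_SD − ½ V_SD²] = 4.4 × [2.52 × 2.01 − 0.5 × 2.01²] = 13.4 mA.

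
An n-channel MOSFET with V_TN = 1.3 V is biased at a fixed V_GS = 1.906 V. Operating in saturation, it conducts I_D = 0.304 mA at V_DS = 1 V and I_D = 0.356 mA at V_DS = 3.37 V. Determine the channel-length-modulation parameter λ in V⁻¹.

λ = 0.0778 V⁻¹

With V_GS fixed, I_D ∝ (1 + λ V_DS) in saturation, so I_D2/I_D1 = (1 + λ V_DS2)/(1 + λ V_DS1).
0.356/0.304 = 1.171 = (1 + 3.37 λ)/(1 + 1 λ).
Solving: λ (I_D1 V_DS2 − I_D2 V_DS1) = I_D2 − I_D1, so λ = (0.356 − 0.304) / (0.304 × 3.37 − 0.356 × 1) = 0.052 / 0.668 = 0.0778 V⁻¹.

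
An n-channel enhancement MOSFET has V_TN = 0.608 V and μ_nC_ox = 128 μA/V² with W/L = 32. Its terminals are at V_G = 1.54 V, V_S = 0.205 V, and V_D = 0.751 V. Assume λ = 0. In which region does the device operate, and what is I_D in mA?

Triode; I_D = 1.02 mA

V_GS = V_G − V_S = 1.54 − 0.205 = 1.33 V; V_DS = V_D − V_S = 0.751 − 0.205 = 0.546 V.
k_n = μ_nC_ox · (W/L) = 4.096 mA/V².
V_ov = V_GS − V_TN = 1.33 − 0.608 = 0.727 V.
Since V_DS = 0.546 V < V_ov = 0.727 V, the device is in the triode region.
I_D = k_n [V_ov · V_DS − ½ V_DS²] = 4.096 × [0.727 × 0.546 − 0.5 × 0.546²] = 1.02 mA.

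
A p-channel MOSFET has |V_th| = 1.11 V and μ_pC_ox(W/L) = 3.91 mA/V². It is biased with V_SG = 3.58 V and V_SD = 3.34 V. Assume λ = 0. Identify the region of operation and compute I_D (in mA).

V_ov = V_SG − |V_th| = 3.58 − 1.11 = 2.47 V.
Since V_SD = 3.34 V ≥ V_ov = 2.47 V, the device is in saturation.
I_D = ½ k_p V_ov² = 0.5 × 3.91 × 2.47² = 11.9 mA.

Saturation; I_D = 11.9 mA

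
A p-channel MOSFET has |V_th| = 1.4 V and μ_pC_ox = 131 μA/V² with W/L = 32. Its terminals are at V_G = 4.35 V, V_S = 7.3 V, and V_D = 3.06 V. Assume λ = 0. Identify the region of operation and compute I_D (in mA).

V_SG = V_S − V_G = 7.3 − 4.35 = 2.95 V; V_SD = V_S − V_D = 7.3 − 3.06 = 4.24 V.
k_p = μ_pC_ox · (W/L) = 4.192 mA/V².
V_ov = V_SG − |V_th| = 2.95 − 1.4 = 1.55 V.
Since V_SD = 4.24 V ≥ V_ov = 1.55 V, the device is in saturation.
I_D = ½ k_p V_ov² = 0.5 × 4.192 × 1.55² = 5.04 mA.

Saturation; I_D = 5.04 mA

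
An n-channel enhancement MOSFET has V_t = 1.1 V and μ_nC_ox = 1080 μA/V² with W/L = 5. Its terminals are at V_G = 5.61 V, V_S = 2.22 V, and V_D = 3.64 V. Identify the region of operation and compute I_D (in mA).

Triode; I_D = 12.1 mA

V_GS = V_G − V_S = 5.61 − 2.22 = 3.39 V; V_DS = V_D − V_S = 3.64 − 2.22 = 1.42 V.
k_n = μ_nC_ox · (W/L) = 5.4 mA/V².
V_ov = V_GS − V_t = 3.39 − 1.1 = 2.29 V.
Since V_DS = 1.42 V < V_ov = 2.29 V, the device is in the triode region.
I_D = k_n [V_ov · V_DS − ½ V_DS²] = 5.4 × [2.29 × 1.42 − 0.5 × 1.42²] = 12.1 mA.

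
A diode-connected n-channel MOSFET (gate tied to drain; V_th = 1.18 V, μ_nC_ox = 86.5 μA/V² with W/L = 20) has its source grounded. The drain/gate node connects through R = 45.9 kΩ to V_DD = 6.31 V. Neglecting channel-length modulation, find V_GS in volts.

V_GS = 1.53 V

With gate tied to drain, V_GS = V_DS ≥ V_GS − V_th, so the device is in saturation.
k_n = μ_nC_ox · (W/L) = 1.73 mA/V².
KCL at the drain: ½ k_n (V_GS − V_th)² = (V_DD − V_GS)/R.
Let x = V_GS − 1.18. Then 39.7 x² + x − 5.13 = 0, giving x = 0.347 V (positive root), so V_GS = 1.53 V.
I_D = (V_DD − V_GS)/R = (6.31 − 1.53) / 45.9 = 0.104 mA.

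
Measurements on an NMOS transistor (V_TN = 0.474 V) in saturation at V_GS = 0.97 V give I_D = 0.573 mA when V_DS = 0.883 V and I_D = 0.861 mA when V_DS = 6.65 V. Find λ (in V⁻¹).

With V_GS fixed, I_D ∝ (1 + λ V_DS) in saturation, so I_D2/I_D1 = (1 + λ V_DS2)/(1 + λ V_DS1).
0.861/0.573 = 1.503 = (1 + 6.65 λ)/(1 + 0.883 λ).
Solving: λ (I_D1 V_DS2 − I_D2 V_DS1) = I_D2 − I_D1, so λ = (0.861 − 0.573) / (0.573 × 6.65 − 0.861 × 0.883) = 0.288 / 3.05 = 0.0944 V⁻¹.

λ = 0.0944 V⁻¹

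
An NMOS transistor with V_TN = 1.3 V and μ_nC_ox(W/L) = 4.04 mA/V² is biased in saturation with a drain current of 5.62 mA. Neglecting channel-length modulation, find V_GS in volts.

V_GS = 2.97 V

In saturation I_D = ½ k_n (V_GS − V_TN)², so V_GS − V_TN = √(2 I_D / k_n) = √(2 × 5.62 / 4.04) = 1.67 V.
V_GS = 1.3 + 1.67 = 2.97 V.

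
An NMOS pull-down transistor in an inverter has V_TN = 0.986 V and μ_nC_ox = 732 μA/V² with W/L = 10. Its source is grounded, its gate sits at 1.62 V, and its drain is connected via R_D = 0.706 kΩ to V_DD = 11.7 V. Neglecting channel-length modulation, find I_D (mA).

V_GS = V_G = 1.62 V, so V_ov = 1.62 − 0.986 = 0.634 V.
k_n = μ_nC_ox · (W/L) = 7.32 mA/V².
Assume saturation: I_D = ½ k_n V_ov² = 0.5 × 7.32 × 0.634² = 1.47 mA, giving V_DS = V_DD − I_D R_D = 11.7 − 1.47 × 0.706 = 10.7 V.
V_DS = 10.7 V ≥ V_ov = 0.634 V, confirming saturation.

I_D = 1.47 mA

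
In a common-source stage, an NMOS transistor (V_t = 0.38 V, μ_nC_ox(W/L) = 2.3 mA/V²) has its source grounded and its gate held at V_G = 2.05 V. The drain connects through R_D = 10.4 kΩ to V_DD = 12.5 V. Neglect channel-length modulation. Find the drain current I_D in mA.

V_GS = V_G = 2.05 V, so V_ov = 2.05 − 0.38 = 1.67 V.
Assume saturation: I_D = ½ k_n V_ov² = 0.5 × 2.3 × 1.67² = 3.21 mA, giving V_DS = V_DD − I_D R_D = 12.5 − 3.21 × 10.4 = -20.9 V.
But -20.9 V < V_ov = 1.67 V, so the device is actually in triode.
In triode I_D = k_n[V_ov V_DS − ½ V_DS²] and I_D = (V_DD − V_DS)/R_D. Equating: 12 V_DS² − 40.95 V_DS + 12.5 = 0, giving V_DS = 0.339 V (the root below V_ov).
I_D = (12.5 − 0.339) / 10.4 = 1.17 mA.

I_D = 1.17 mA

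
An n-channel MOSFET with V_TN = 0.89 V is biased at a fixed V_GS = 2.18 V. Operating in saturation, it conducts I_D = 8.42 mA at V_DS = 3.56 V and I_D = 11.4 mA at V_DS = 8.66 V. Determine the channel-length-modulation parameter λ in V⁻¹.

λ = 0.0922 V⁻¹

With V_GS fixed, I_D ∝ (1 + λ V_DS) in saturation, so I_D2/I_D1 = (1 + λ V_DS2)/(1 + λ V_DS1).
11.4/8.42 = 1.354 = (1 + 8.66 λ)/(1 + 3.56 λ).
Solving: λ (I_D1 V_DS2 − I_D2 V_DS1) = I_D2 − I_D1, so λ = (11.4 − 8.42) / (8.42 × 8.66 − 11.4 × 3.56) = 2.98 / 32.3 = 0.0922 V⁻¹.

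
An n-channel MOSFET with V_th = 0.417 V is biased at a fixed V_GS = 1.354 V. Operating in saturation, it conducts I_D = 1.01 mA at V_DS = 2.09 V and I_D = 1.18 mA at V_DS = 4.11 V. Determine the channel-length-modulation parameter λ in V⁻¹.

λ = 0.101 V⁻¹

With V_GS fixed, I_D ∝ (1 + λ V_DS) in saturation, so I_D2/I_D1 = (1 + λ V_DS2)/(1 + λ V_DS1).
1.18/1.01 = 1.168 = (1 + 4.11 λ)/(1 + 2.09 λ).
Solving: λ (I_D1 V_DS2 − I_D2 V_DS1) = I_D2 − I_D1, so λ = (1.18 − 1.01) / (1.01 × 4.11 − 1.18 × 2.09) = 0.17 / 1.68 = 0.101 V⁻¹.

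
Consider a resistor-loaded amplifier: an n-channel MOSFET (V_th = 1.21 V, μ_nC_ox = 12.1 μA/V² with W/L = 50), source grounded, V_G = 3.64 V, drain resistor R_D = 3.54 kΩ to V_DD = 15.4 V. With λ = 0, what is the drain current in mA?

I_D = 1.79 mA

V_GS = V_G = 3.64 V, so V_ov = 3.64 − 1.21 = 2.43 V.
k_n = μ_nC_ox · (W/L) = 0.605 mA/V².
Assume saturation: I_D = ½ k_n V_ov² = 0.5 × 0.605 × 2.43² = 1.79 mA, giving V_DS = V_DD − I_D R_D = 15.4 − 1.79 × 3.54 = 9.08 V.
V_DS = 9.08 V ≥ V_ov = 2.43 V, confirming saturation.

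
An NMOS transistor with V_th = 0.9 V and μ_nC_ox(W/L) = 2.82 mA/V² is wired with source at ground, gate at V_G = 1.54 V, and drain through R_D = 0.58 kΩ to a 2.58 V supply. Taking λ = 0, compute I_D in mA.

V_GS = V_G = 1.54 V, so V_ov = 1.54 − 0.9 = 0.64 V.
Assume saturation: I_D = ½ k_n V_ov² = 0.5 × 2.82 × 0.64² = 0.578 mA, giving V_DS = V_DD − I_D R_D = 2.58 − 0.578 × 0.58 = 2.25 V.
V_DS = 2.25 V ≥ V_ov = 0.64 V, confirming saturation.

I_D = 0.578 mA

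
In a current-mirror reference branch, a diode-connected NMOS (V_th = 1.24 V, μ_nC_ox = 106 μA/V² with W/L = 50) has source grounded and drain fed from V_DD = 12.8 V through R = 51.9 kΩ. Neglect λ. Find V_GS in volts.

V_GS = 1.53 V

With gate tied to drain, V_GS = V_DS ≥ V_GS − V_th, so the device is in saturation.
k_n = μ_nC_ox · (W/L) = 5.3 mA/V².
KCL at the drain: ½ k_n (V_GS − V_th)² = (V_DD − V_GS)/R.
Let x = V_GS − 1.24. Then 138 x² + x − 11.56 = 0, giving x = 0.286 V (positive root), so V_GS = 1.53 V.
I_D = (V_DD − V_GS)/R = (12.8 − 1.53) / 51.9 = 0.217 mA.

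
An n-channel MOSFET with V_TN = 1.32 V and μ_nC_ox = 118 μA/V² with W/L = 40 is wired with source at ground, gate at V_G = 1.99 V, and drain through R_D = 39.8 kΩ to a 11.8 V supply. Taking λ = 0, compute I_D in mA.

I_D = 0.294 mA

V_GS = V_G = 1.99 V, so V_ov = 1.99 − 1.32 = 0.67 V.
k_n = μ_nC_ox · (W/L) = 4.72 mA/V².
Assume saturation: I_D = ½ k_n V_ov² = 0.5 × 4.72 × 0.67² = 1.06 mA, giving V_DS = V_DD − I_D R_D = 11.8 − 1.06 × 39.8 = -30.4 V.
But -30.4 V < V_ov = 0.67 V, so the device is actually in triode.
In triode I_D = k_n[V_ov V_DS − ½ V_DS²] and I_D = (V_DD − V_DS)/R_D. Equating: 93.9 V_DS² − 126.9 V_DS + 11.8 = 0, giving V_DS = 0.1 V (the root below V_ov).
I_D = (11.8 − 0.1) / 39.8 = 0.294 mA.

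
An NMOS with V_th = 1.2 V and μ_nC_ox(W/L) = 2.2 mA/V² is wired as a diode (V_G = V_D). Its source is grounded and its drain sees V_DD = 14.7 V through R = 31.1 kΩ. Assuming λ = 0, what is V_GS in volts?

With gate tied to drain, V_GS = V_DS ≥ V_GS − V_th, so the device is in saturation.
KCL at the drain: ½ k_n (V_GS − V_th)² = (V_DD − V_GS)/R.
Let x = V_GS − 1.2. Then 34.2 x² + x − 13.5 = 0, giving x = 0.614 V (positive root), so V_GS = 1.81 V.
I_D = (V_DD − V_GS)/R = (14.7 − 1.81) / 31.1 = 0.414 mA.

V_GS = 1.81 V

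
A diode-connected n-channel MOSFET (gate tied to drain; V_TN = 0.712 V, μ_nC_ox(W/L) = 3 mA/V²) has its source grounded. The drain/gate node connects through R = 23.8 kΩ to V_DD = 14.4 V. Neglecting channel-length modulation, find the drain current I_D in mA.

I_D = 0.550 mA

With gate tied to drain, V_GS = V_DS ≥ V_GS − V_TN, so the device is in saturation.
KCL at the drain: ½ k_n (V_GS − V_TN)² = (V_DD − V_GS)/R.
Let x = V_GS − 0.712. Then 35.7 x² + x − 13.69 = 0, giving x = 0.605 V (positive root), so V_GS = 1.32 V.
I_D = (V_DD − V_GS)/R = (14.4 − 1.32) / 23.8 = 0.55 mA.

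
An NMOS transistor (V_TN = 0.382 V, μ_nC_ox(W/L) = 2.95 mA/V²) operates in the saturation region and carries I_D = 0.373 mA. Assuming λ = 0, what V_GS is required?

V_GS = 0.885 V

In saturation I_D = ½ k_n (V_GS − V_TN)², so V_GS − V_TN = √(2 I_D / k_n) = √(2 × 0.373 / 2.95) = 0.503 V.
V_GS = 0.382 + 0.503 = 0.885 V.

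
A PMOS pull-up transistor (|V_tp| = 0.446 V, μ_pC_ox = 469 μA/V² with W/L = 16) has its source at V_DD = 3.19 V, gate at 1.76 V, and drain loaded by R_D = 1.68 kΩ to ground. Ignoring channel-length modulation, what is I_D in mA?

V_SG = V_DD − V_G = 3.19 − 1.76 = 1.43 V, so V_ov = 1.43 − 0.446 = 0.984 V.
k_p = μ_pC_ox · (W/L) = 7.504 mA/V².
Assume saturation: I_D = ½ k_p V_ov² = 0.5 × 7.504 × 0.984² = 3.63 mA, giving V_SD = V_DD − I_D R_D = 3.19 − 3.63 × 1.68 = -2.91 V.
But -2.91 V < V_ov = 0.984 V, so the device is actually in triode.
In triode I_D = k_p[V_ov V_SD − ½ V_SD²] and I_D = (V_DD − V_SD)/R_D. Equating: 6.3 V_SD² − 13.41 V_SD + 3.19 = 0, giving V_SD = 0.273 V (the root below V_ov).
I_D = (3.19 − 0.273) / 1.68 = 1.74 mA.

I_D = 1.74 mA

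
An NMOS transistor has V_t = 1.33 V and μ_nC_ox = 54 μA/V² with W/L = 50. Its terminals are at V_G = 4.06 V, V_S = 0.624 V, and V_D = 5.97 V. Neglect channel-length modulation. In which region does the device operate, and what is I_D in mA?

Saturation; I_D = 5.99 mA

V_GS = V_G − V_S = 4.06 − 0.624 = 3.44 V; V_DS = V_D − V_S = 5.97 − 0.624 = 5.35 V.
k_n = μ_nC_ox · (W/L) = 2.7 mA/V².
V_ov = V_GS − V_t = 3.44 − 1.33 = 2.11 V.
Since V_DS = 5.35 V ≥ V_ov = 2.11 V, the device is in saturation.
I_D = ½ k_n V_ov² = 0.5 × 2.7 × 2.11² = 5.99 mA.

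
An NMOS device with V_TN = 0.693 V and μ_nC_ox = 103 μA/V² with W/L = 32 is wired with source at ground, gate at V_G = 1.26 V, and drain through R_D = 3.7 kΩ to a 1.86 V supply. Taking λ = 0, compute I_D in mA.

V_GS = V_G = 1.26 V, so V_ov = 1.26 − 0.693 = 0.567 V.
k_n = μ_nC_ox · (W/L) = 3.296 mA/V².
Assume saturation: I_D = ½ k_n V_ov² = 0.5 × 3.296 × 0.567² = 0.53 mA, giving V_DS = V_DD − I_D R_D = 1.86 − 0.53 × 3.7 = -0.1 V.
But -0.1 V < V_ov = 0.567 V, so the device is actually in triode.
In triode I_D = k_n[V_ov V_DS − ½ V_DS²] and I_D = (V_DD − V_DS)/R_D. Equating: 6.1 V_DS² − 7.915 V_DS + 1.86 = 0, giving V_DS = 0.308 V (the root below V_ov).
I_D = (1.86 − 0.308) / 3.7 = 0.419 mA.

I_D = 0.419 mA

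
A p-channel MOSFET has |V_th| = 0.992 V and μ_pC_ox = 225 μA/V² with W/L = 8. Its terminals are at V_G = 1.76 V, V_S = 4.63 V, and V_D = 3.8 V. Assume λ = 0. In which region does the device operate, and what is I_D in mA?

Triode; I_D = 2.19 mA

V_SG = V_S − V_G = 4.63 − 1.76 = 2.87 V; V_SD = V_S − V_D = 4.63 − 3.8 = 0.83 V.
k_p = μ_pC_ox · (W/L) = 1.8 mA/V².
V_ov = V_SG − |V_th| = 2.87 − 0.992 = 1.88 V.
Since V_SD = 0.83 V < V_ov = 1.88 V, the device is in the triode region.
I_D = k_p [V_ov · V_SD − ½ V_SD²] = 1.8 × [1.88 × 0.83 − 0.5 × 0.83²] = 2.19 mA.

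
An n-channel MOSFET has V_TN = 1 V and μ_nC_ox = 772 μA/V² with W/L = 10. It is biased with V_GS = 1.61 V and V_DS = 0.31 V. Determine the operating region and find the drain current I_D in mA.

k_n = μ_nC_ox · (W/L) = 7.72 mA/V².
V_ov = V_GS − V_TN = 1.61 − 1 = 0.61 V.
Since V_DS = 0.31 V < V_ov = 0.61 V, the device is in the triode region.
I_D = k_n [V_ov · V_DS − ½ V_DS²] = 7.72 × [0.61 × 0.31 − 0.5 × 0.31²] = 1.09 mA.

Triode; I_D = 1.09 mA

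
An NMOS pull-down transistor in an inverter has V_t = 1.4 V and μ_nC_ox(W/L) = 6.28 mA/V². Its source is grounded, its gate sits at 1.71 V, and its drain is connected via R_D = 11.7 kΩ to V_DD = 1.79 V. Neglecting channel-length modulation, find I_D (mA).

V_GS = V_G = 1.71 V, so V_ov = 1.71 − 1.4 = 0.31 V.
Assume saturation: I_D = ½ k_n V_ov² = 0.5 × 6.28 × 0.31² = 0.302 mA, giving V_DS = V_DD − I_D R_D = 1.79 − 0.302 × 11.7 = -1.74 V.
But -1.74 V < V_ov = 0.31 V, so the device is actually in triode.
In triode I_D = k_n[V_ov V_DS − ½ V_DS²] and I_D = (V_DD − V_DS)/R_D. Equating: 36.7 V_DS² − 23.78 V_DS + 1.79 = 0, giving V_DS = 0.087 V (the root below V_ov).
I_D = (1.79 − 0.087) / 11.7 = 0.146 mA.

I_D = 0.146 mA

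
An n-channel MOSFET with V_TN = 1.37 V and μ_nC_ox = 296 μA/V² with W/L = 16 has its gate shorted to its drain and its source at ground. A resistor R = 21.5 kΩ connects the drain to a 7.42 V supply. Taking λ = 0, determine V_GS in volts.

With gate tied to drain, V_GS = V_DS ≥ V_GS − V_TN, so the device is in saturation.
k_n = μ_nC_ox · (W/L) = 4.736 mA/V².
KCL at the drain: ½ k_n (V_GS − V_TN)² = (V_DD − V_GS)/R.
Let x = V_GS − 1.37. Then 50.9 x² + x − 6.05 = 0, giving x = 0.335 V (positive root), so V_GS = 1.71 V.
I_D = (V_DD − V_GS)/R = (7.42 − 1.71) / 21.5 = 0.266 mA.

V_GS = 1.71 V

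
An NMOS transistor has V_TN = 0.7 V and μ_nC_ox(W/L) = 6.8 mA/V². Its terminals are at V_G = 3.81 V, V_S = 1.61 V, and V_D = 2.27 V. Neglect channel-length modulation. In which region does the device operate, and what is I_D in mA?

Triode; I_D = 5.25 mA

V_GS = V_G − V_S = 3.81 − 1.61 = 2.2 V; V_DS = V_D − V_S = 2.27 − 1.61 = 0.66 V.
V_ov = V_GS − V_TN = 2.2 − 0.7 = 1.5 V.
Since V_DS = 0.66 V < V_ov = 1.5 V, the device is in the triode region.
I_D = k_n [V_ov · V_DS − ½ V_DS²] = 6.8 × [1.5 × 0.66 − 0.5 × 0.66²] = 5.25 mA.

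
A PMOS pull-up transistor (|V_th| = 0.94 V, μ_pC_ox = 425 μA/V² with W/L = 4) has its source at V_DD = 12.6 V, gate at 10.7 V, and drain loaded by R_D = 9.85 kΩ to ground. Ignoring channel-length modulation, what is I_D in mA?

V_SG = V_DD − V_G = 12.6 − 10.7 = 1.9 V, so V_ov = 1.9 − 0.94 = 0.96 V.
k_p = μ_pC_ox · (W/L) = 1.7 mA/V².
Assume saturation: I_D = ½ k_p V_ov² = 0.5 × 1.7 × 0.96² = 0.783 mA, giving V_SD = V_DD − I_D R_D = 12.6 − 0.783 × 9.85 = 4.88 V.
V_SD = 4.88 V ≥ V_ov = 0.96 V, confirming saturation.

I_D = 0.783 mA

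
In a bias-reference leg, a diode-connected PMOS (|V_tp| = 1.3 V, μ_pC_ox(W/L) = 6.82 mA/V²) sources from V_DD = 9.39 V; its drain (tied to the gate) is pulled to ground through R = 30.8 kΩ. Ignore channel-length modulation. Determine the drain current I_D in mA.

I_D = 0.254 mA

With gate tied to drain, V_SG = V_SD ≥ V_SG − |V_tp|, so the device is in saturation.
KCL at the drain: ½ k_p (V_SG − |V_tp|)² = (V_DD − V_SG)/R.
Let x = V_SG − 1.3. Then 105 x² + x − 8.09 = 0, giving x = 0.273 V (positive root), so V_SG = 1.57 V.
I_D = (V_DD − V_SG)/R = (9.39 − 1.57) / 30.8 = 0.254 mA.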